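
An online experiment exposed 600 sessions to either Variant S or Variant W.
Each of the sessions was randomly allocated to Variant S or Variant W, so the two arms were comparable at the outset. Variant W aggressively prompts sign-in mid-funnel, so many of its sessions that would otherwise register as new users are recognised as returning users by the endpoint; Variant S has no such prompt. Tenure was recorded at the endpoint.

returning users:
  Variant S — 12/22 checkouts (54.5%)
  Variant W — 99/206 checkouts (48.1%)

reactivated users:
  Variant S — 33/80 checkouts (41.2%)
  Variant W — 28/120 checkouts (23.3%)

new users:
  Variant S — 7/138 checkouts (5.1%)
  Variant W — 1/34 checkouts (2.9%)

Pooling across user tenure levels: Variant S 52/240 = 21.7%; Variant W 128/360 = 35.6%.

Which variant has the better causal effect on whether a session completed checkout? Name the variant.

Variant W

The stratified and pooled comparisons disagree (Variant S wins within each user tenure; Variant W wins overall), so the answer turns on the causal role of user tenure.
User tenure here is a post-treatment variable shaped by the variant; conditioning on it would introduce bias rather than remove it. The overall comparison is the causal one.
Pooled: Variant S 21.7% vs Variant W 35.6%; Variant W is higher overall.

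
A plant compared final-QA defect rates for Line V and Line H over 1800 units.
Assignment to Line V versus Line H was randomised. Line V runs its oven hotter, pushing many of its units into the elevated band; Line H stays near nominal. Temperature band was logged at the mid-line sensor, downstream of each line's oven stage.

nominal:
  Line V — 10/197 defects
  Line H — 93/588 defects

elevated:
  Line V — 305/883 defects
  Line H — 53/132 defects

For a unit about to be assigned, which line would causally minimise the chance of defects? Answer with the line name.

Line H

Line V is lower inside every in-process temperature band stratum but Line H is lower in aggregate. Whether to stratify depends on how in-process temperature band relates to the line.
Stratifying would compare lines among units the lines themselves sorted into in-process temperature band groups — a form of selection on an intermediate. The unconditioned pooled rates give the total causal effect.
Pooled: Line V 29.2% vs Line H 20.3%; Line H is lower overall.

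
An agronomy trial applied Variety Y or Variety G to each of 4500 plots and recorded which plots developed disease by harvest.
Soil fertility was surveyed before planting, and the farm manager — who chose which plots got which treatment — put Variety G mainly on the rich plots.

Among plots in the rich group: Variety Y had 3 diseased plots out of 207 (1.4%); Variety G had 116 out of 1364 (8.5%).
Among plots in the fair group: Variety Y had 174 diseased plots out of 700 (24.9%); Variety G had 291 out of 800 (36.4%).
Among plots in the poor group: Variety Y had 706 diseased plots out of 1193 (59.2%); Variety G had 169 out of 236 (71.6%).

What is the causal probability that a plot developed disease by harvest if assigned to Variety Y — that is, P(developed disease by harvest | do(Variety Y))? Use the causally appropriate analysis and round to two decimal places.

0.28

Soil fertility differs across varietys for reasons unrelated to any effect of the variety itself, and it separately predicts the outcome — a classic confounder. We must compare within soil fertility levels.
Standardising Variety Y to the population soil fertility mix: 0.349·3/207 + 0.333·174/700 + 0.318·706/1193 = 0.276.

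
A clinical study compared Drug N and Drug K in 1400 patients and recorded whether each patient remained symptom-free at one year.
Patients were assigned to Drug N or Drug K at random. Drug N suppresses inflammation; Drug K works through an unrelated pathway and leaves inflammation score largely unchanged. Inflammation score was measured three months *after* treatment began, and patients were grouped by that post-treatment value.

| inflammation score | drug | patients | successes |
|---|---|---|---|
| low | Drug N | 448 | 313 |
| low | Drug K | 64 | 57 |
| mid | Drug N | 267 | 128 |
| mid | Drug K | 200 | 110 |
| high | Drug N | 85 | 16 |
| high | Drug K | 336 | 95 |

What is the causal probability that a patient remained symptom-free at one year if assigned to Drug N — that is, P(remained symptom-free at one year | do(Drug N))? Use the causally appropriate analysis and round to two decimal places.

0.57

Within every inflammation score level Drug K has the higher rate, yet pooled Drug N does — Simpson's reversal.
Inflammation score is downstream of the drug. One should not condition on a consequence of treatment, so the overall rates are the right comparison.
So P(outcome | do(Drug N)) is just the pooled rate for Drug N: 457/800 = 0.571.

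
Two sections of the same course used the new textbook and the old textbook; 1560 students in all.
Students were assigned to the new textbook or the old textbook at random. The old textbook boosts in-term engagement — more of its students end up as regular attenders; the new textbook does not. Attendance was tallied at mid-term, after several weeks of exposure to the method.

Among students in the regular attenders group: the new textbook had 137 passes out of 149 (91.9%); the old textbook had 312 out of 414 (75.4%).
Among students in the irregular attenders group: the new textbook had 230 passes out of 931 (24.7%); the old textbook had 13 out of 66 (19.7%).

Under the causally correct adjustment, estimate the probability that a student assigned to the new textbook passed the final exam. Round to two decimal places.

0.34

Within every mid-term attendance level the new textbook has the higher rate, yet pooled the old textbook does — Simpson's reversal.
Mid-term attendance here is a post-treatment variable shaped by the teaching method; conditioning on it would introduce bias rather than remove it. The overall comparison is the causal one.
So P(outcome | do(the new textbook)) is just the pooled rate for the new textbook: 367/1080 = 0.340.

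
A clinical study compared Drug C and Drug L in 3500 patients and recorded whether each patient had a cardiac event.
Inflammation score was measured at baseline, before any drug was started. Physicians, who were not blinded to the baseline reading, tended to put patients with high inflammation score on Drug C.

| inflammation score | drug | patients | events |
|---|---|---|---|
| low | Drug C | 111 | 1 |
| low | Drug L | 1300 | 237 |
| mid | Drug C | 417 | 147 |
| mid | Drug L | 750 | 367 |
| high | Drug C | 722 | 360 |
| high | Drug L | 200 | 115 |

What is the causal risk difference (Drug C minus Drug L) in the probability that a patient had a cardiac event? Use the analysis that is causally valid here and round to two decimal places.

The stratified and pooled comparisons disagree (Drug C wins within each inflammation score; Drug L wins overall), so the answer turns on the causal role of inflammation score.
Here inflammation score is a common cause — it drives both which drug a case falls under and the outcome. The crude comparison mixes populations; the stratum-specific rates are the causally relevant ones.
Adjusting over the population distribution of inflammation score: 0.403·(0.009−0.182) + 0.333·(0.353−0.489) + 0.263·(0.499−0.575) = -0.136.

-0.14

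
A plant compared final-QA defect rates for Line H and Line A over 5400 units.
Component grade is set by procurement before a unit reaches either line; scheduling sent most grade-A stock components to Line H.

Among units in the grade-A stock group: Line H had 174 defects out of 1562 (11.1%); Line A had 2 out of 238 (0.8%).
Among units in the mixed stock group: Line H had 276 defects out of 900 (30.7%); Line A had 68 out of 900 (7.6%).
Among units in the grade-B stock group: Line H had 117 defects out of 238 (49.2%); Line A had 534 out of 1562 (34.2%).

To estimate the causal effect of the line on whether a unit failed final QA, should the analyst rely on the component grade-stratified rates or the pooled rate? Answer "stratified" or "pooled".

The stratified and pooled comparisons disagree (Line A wins within each component grade; Line H wins overall), so the answer turns on the causal role of component grade.
Component grade satisfies the back-door criterion: it is not a descendant of the line, and it blocks the spurious path from line to outcome. Adjusting for it (i.e., using the within-component grade rates) gives the causal effect.
Within each level — grade-A stock: 11.1% vs 0.8%; mixed stock: 30.7% vs 7.6%; grade-B stock: 49.2% vs 34.2% — Line A is lower every time.

stratified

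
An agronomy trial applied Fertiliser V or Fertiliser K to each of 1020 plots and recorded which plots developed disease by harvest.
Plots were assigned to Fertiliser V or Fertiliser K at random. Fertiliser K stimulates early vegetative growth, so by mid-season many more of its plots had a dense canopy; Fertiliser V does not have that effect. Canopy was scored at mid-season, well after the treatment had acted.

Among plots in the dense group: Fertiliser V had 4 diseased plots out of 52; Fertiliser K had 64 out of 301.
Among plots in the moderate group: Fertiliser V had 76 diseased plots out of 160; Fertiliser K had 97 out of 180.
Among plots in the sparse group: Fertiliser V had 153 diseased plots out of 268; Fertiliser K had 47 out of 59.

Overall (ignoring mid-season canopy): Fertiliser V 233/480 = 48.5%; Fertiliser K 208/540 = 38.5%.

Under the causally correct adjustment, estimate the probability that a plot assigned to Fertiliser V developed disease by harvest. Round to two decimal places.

Mid-season canopy lies on the pathway fertiliser → mid-season canopy → outcome, so adjusting for it blocks the indirect effect. For the total causal effect of fertiliser, use the unadjusted pooled rates.
So P(outcome | do(Fertiliser V)) is just the pooled rate for Fertiliser V: 233/480 = 0.485.

0.49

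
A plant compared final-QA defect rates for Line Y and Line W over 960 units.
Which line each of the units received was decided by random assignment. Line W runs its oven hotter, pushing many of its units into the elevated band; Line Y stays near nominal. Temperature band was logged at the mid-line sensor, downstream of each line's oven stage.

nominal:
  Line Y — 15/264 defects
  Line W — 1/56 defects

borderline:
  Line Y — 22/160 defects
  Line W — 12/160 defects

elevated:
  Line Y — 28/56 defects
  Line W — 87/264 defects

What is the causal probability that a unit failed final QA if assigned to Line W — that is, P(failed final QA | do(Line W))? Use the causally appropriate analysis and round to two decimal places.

0.21

In-process temperature band is downstream of the line. One should not condition on a consequence of treatment, so the overall rates are the right comparison.
So P(outcome | do(Line W)) is just the pooled rate for Line W: 100/480 = 0.208.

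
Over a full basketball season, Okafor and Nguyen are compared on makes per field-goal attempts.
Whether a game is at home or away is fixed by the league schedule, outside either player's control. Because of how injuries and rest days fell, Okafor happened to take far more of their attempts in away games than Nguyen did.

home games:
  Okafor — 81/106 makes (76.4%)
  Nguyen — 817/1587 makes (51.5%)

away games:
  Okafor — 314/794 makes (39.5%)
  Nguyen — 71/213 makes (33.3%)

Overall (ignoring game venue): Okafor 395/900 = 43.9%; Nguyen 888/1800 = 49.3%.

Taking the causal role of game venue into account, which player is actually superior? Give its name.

Okafor

Okafor is higher inside every game venue stratum but Nguyen is higher in aggregate. Whether to stratify depends on how game venue relates to the player.
Here game venue is a common cause — it drives both which player a case falls under and the outcome. The crude comparison mixes populations; the stratum-specific rates are the causally relevant ones.
Within each level — home games: 76.4% vs 51.5%; away games: 39.5% vs 33.3% — Okafor is higher every time.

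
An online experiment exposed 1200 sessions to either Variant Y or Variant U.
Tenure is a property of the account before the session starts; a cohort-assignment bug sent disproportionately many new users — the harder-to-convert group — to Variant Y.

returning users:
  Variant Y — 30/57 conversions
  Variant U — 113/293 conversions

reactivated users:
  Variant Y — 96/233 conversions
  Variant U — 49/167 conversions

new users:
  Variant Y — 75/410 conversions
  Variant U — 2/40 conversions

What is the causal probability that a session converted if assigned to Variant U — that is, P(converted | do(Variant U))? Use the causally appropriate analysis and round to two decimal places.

0.23

The stratified and pooled comparisons disagree (Variant Y wins within each user tenure; Variant U wins overall), so the answer turns on the causal role of user tenure.
User tenure differs across variants for reasons unrelated to any effect of the variant itself, and it separately predicts the outcome — a classic confounder. We must compare within user tenure levels.
Standardising Variant U to the population user tenure mix: 0.292·113/293 + 0.333·49/167 + 0.375·2/40 = 0.229.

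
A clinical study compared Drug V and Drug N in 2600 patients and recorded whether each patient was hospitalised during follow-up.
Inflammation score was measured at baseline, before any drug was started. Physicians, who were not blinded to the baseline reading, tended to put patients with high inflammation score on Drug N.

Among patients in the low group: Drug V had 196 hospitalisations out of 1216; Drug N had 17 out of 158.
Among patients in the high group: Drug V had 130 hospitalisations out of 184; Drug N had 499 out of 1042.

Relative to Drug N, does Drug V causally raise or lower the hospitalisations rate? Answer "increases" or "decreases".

increases

Drug N is lower inside every inflammation score stratum but Drug V is lower in aggregate. Whether to stratify depends on how inflammation score relates to the drug.
Since inflammation score is a pre-existing factor (not a product of the drug) and it affects the outcome on its own, it is a confounder. The stratified rates, not the pooled rate, identify the causal effect.
Within each level — low: 16.1% vs 10.8%; high: 70.7% vs 47.9% — Drug N is lower every time.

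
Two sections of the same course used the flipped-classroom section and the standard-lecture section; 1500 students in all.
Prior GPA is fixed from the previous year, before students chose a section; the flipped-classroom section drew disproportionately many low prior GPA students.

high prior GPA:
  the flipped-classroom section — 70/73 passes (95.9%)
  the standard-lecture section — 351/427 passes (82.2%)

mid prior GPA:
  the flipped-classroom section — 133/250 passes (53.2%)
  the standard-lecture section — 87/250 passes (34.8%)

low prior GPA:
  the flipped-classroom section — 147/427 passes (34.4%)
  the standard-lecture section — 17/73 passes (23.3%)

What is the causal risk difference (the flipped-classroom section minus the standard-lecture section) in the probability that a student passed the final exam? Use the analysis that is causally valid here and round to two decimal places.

+0.14

Prior GPA band is set before the teaching method has any effect — it is not caused by the teaching method — and it independently drives the outcome. That makes it a confounder, so the causal comparison is within prior GPA band levels.
Adjusting over the population distribution of prior GPA band: 0.333·(0.959−0.822) + 0.333·(0.532−0.348) + 0.333·(0.344−0.233) = +0.144.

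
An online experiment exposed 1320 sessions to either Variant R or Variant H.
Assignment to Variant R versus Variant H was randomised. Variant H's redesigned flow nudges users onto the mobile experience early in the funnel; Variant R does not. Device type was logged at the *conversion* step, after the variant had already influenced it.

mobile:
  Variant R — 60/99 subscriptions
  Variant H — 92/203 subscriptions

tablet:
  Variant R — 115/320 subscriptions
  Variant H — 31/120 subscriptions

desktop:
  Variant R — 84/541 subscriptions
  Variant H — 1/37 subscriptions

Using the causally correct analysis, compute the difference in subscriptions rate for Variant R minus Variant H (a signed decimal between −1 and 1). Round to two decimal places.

-0.07

Device type is downstream of the variant. One should not condition on a consequence of treatment, so the overall rates are the right comparison.
The causal difference is the pooled difference: 0.270 − 0.344 = -0.075.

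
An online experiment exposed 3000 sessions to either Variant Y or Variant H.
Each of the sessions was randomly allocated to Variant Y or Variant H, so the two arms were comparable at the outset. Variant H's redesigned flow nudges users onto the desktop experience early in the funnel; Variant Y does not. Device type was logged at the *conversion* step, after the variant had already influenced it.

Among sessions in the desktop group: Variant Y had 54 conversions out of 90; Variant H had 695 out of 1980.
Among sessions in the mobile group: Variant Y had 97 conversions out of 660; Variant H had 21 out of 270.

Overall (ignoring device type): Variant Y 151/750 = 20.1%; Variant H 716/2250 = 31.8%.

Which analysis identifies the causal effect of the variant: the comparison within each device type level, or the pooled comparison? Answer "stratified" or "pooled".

Variant Y is higher inside every device type stratum but Variant H is higher in aggregate. Whether to stratify depends on how device type relates to the variant.
Device type is downstream of the variant. One should not condition on a consequence of treatment, so the overall rates are the right comparison.
Pooled: Variant Y 20.1% vs Variant H 31.8%; Variant H is higher overall.

pooled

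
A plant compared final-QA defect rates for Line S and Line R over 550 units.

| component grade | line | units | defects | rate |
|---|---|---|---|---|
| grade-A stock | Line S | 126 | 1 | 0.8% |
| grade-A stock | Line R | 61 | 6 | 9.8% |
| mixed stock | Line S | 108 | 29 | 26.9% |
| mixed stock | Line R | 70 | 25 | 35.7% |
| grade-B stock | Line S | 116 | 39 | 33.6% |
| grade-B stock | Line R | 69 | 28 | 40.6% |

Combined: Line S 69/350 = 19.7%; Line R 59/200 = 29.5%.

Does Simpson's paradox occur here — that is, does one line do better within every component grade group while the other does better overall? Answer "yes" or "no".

no

Within each component grade level (grade-A stock 0.8% vs 9.8%; mixed stock 26.9% vs 35.7%; grade-B stock 33.6% vs 40.6%), Line S has the lower rate every time. Pooled: 19.7% vs 29.5% — Line S has the lower rate overall. They agree.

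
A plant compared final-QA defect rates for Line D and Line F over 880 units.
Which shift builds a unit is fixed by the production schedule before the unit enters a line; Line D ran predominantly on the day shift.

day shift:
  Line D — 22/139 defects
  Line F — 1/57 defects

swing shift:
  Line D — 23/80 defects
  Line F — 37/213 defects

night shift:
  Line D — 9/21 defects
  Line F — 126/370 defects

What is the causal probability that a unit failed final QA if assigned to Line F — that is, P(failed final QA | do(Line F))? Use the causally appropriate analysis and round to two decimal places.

Shift differs across lines for reasons unrelated to any effect of the line itself, and it separately predicts the outcome — a classic confounder. We must compare within shift levels.
Standardising Line F to the population shift mix: 0.223·1/57 + 0.333·37/213 + 0.444·126/370 = 0.213.

0.21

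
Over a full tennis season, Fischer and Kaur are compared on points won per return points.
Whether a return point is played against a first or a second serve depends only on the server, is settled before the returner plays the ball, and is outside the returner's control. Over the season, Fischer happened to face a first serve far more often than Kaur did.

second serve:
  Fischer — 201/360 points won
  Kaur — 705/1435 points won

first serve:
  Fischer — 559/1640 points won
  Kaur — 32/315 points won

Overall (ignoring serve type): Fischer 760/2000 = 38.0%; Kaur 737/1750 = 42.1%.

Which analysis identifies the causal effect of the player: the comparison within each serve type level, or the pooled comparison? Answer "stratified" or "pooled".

Nothing the player does changes serve type; the imbalance is an allocation artefact. With serve type also predicting the outcome, the pooled figure is confounded, and the within-stratum comparison is the causal one.
Within each level — second serve: 55.8% vs 49.1%; first serve: 34.1% vs 10.2% — Fischer is higher every time.

stratified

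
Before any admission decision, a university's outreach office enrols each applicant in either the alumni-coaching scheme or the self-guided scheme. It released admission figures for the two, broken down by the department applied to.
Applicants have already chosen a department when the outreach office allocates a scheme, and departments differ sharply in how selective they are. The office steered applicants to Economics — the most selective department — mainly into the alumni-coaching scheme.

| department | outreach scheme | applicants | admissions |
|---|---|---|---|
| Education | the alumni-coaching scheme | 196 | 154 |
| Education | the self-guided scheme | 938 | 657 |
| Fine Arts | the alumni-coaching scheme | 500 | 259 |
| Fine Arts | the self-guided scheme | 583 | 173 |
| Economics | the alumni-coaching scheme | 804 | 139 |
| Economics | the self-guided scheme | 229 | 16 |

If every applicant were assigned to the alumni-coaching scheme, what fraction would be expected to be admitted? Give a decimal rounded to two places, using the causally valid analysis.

0.50

Since department is a pre-existing factor (not a product of the outreach scheme) and it affects the outcome on its own, it is a confounder. The stratified rates, not the pooled rate, identify the causal effect.
Standardising the alumni-coaching scheme to the population department mix: 0.349·154/196 + 0.333·259/500 + 0.318·139/804 = 0.502.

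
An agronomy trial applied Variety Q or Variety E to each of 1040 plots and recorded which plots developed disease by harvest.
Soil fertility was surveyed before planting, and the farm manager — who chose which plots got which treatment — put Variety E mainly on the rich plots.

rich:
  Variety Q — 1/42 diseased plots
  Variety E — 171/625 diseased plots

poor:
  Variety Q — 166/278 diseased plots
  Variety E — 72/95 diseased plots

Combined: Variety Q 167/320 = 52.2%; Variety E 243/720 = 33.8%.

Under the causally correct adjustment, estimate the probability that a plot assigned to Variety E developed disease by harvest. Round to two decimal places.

Variety Q is lower inside every soil fertility stratum but Variety E is lower in aggregate. Whether to stratify depends on how soil fertility relates to the variety.
The imbalance in soil fertility arose from how plots were allocated, not from anything the variety did; and soil fertility independently affects the outcome. The pooled gap is confounded — condition on soil fertility.
Standardising Variety E to the population soil fertility mix: 0.641·171/625 + 0.359·72/95 = 0.447.

0.45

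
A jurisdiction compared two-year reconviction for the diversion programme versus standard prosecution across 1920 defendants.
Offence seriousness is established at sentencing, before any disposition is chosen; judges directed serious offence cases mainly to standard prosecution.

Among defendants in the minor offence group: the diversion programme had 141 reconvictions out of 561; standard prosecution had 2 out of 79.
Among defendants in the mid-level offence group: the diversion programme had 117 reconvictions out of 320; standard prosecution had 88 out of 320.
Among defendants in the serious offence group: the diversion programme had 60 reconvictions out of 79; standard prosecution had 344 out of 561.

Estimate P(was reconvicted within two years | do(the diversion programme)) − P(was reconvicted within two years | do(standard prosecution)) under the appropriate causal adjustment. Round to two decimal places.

Within every offence seriousness level standard prosecution has the lower rate, yet pooled the diversion programme does — Simpson's reversal.
Offence seriousness satisfies the back-door criterion: it is not a descendant of the disposition, and it blocks the spurious path from disposition to outcome. Adjusting for it (i.e., using the within-offence seriousness rates) gives the causal effect.
Adjusting over the population distribution of offence seriousness: 0.333·(0.251−0.025) + 0.333·(0.366−0.275) + 0.333·(0.759−0.613) = +0.154.

+0.15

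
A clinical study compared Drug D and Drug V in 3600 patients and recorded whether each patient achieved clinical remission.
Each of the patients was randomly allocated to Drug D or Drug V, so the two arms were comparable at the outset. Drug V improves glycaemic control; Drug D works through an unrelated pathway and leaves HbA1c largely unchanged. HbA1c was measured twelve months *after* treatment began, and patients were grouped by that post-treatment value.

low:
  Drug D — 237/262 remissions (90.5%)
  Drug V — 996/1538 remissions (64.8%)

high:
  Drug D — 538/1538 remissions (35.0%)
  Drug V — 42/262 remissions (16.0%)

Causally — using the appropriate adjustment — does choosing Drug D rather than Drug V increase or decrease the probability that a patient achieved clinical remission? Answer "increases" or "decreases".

decreases

HbA1c here is a post-treatment variable shaped by the drug; conditioning on it would introduce bias rather than remove it. The overall comparison is the causal one.
Pooled: Drug D 43.1% vs Drug V 57.7%; Drug V is higher overall.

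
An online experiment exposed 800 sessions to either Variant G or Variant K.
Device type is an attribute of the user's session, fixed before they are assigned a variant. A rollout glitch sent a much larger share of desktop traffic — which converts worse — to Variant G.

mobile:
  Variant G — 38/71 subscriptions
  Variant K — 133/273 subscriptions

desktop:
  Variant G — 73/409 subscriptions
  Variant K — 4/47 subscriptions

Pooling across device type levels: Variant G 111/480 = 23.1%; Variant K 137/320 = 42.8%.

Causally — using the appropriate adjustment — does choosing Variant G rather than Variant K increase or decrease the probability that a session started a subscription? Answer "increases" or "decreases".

increases

Device type is set before the variant has any effect — it is not caused by the variant — and it independently drives the outcome. That makes it a confounder, so the causal comparison is within device type levels.
Within each level — mobile: 53.5% vs 48.7%; desktop: 17.8% vs 8.5% — Variant G is higher every time.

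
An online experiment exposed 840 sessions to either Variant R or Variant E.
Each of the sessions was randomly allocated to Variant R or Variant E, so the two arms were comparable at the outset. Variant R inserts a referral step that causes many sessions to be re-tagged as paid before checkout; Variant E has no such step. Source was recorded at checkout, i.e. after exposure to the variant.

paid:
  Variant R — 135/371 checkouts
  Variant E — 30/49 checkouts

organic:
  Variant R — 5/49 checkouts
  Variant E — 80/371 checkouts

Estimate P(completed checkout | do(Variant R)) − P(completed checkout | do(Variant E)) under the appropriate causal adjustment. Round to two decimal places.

Because the variant influences traffic source, traffic source is a post-treatment mediator, not a confounder. Stratifying on it would bias the estimate; the causal effect is the crude pooled difference.
The causal difference is the pooled difference: 0.333 − 0.262 = +0.071.

+0.07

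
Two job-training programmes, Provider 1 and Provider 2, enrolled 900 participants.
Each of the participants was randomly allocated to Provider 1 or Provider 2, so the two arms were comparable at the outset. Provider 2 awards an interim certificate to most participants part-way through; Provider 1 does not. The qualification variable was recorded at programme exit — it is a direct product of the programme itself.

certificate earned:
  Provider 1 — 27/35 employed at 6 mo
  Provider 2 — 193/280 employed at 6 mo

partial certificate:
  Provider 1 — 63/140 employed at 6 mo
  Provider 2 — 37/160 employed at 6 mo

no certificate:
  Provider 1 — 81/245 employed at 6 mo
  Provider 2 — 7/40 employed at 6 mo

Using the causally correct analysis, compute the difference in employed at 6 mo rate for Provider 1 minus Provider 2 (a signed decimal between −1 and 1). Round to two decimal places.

Within every qualification attained during the programme level Provider 1 has the higher rate, yet pooled Provider 2 does — Simpson's reversal.
Stratifying would compare programmes among participants the programmes themselves sorted into qualification attained during the programme groups — a form of selection on an intermediate. The unconditioned pooled rates give the total causal effect.
The causal difference is the pooled difference: 0.407 − 0.494 = -0.087.

-0.09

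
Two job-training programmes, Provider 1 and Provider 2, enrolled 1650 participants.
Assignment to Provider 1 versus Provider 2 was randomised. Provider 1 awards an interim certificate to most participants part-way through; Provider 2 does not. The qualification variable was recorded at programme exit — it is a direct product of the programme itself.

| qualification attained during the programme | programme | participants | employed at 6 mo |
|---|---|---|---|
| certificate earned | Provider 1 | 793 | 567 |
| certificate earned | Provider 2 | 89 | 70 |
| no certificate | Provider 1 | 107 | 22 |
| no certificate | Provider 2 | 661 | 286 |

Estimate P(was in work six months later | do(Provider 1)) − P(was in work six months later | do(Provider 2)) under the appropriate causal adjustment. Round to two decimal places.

+0.18

The qualification attained during the programme-specific comparison favours Provider 2 throughout, but the pooled figures favour Provider 1. The question is whether to condition on qualification attained during the programme.
Qualification attained during the programme is downstream of the programme. One should not condition on a consequence of treatment, so the overall rates are the right comparison.
The causal difference is the pooled difference: 0.654 − 0.475 = +0.180.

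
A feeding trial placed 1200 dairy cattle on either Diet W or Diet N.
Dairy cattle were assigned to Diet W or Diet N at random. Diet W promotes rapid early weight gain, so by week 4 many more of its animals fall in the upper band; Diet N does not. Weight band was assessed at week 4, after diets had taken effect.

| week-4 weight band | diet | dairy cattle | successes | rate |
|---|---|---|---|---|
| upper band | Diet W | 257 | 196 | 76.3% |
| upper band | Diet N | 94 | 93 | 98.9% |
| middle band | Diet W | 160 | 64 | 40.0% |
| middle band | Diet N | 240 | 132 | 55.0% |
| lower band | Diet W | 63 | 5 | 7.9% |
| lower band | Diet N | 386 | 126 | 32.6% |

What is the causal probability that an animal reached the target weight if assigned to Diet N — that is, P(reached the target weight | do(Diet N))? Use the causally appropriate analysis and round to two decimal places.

Because the diet influences week-4 weight band, week-4 weight band is a post-treatment mediator, not a confounder. Stratifying on it would bias the estimate; the causal effect is the crude pooled difference.
So P(outcome | do(Diet N)) is just the pooled rate for Diet N: 351/720 = 0.487.

0.49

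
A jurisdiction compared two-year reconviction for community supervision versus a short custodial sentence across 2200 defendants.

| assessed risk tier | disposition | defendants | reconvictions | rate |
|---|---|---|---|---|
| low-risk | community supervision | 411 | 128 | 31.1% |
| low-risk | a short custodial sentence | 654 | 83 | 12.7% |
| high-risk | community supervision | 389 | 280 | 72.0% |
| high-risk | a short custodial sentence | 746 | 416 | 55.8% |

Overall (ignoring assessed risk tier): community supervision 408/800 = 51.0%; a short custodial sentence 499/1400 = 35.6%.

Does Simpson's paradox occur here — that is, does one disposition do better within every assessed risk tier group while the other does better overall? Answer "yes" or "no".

no

Within each assessed risk tier level (low-risk 31.1% vs 12.7%; high-risk 72.0% vs 55.8%), a short custodial sentence has the lower rate every time. Pooled: 51.0% vs 35.6% — a short custodial sentence has the lower rate overall. They agree.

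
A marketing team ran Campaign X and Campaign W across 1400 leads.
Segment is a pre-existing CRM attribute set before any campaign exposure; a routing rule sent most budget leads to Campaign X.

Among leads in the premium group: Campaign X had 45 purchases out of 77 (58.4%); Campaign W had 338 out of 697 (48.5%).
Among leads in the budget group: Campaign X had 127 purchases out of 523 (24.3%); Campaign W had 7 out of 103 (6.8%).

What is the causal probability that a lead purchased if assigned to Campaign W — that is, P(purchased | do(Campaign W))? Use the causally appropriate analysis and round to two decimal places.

0.30

The customer segment-specific comparison favours Campaign X throughout, but the pooled figures favour Campaign W. The question is whether to condition on customer segment.
Customer segment satisfies the back-door criterion: it is not a descendant of the campaign, and it blocks the spurious path from campaign to outcome. Adjusting for it (i.e., using the within-customer segment rates) gives the causal effect.
Standardising Campaign W to the population customer segment mix: 0.553·338/697 + 0.447·7/103 = 0.298.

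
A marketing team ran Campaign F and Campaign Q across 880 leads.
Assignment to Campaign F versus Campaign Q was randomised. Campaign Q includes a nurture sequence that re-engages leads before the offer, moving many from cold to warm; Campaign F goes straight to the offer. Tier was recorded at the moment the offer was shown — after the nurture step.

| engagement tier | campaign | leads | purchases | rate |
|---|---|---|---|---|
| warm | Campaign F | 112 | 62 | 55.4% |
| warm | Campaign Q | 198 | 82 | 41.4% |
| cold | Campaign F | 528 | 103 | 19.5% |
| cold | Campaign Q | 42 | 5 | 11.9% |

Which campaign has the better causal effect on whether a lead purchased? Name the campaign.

Campaign Q

Campaign F is higher inside every engagement tier stratum but Campaign Q is higher in aggregate. Whether to stratify depends on how engagement tier relates to the campaign.
The distribution of engagement tier is itself part of what the campaign does — it is an intermediate outcome. Holding it fixed would remove that part of the effect; the total effect is the pooled difference.
Pooled: Campaign F 25.8% vs Campaign Q 36.2%; Campaign Q is higher overall.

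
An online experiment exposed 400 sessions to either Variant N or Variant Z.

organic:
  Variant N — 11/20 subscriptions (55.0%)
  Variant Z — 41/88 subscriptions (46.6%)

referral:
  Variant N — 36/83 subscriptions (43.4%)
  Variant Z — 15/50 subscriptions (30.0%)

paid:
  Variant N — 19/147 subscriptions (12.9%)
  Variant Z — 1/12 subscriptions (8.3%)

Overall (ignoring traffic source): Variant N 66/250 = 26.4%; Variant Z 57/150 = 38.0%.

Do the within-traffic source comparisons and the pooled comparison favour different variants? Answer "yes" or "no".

Within each traffic source level (organic 55.0% vs 46.6%; referral 43.4% vs 30.0%; paid 12.9% vs 8.3%), Variant N has the higher rate every time. Pooled: 26.4% vs 38.0% — Variant Z has the higher rate overall. The two comparisons disagree.

yes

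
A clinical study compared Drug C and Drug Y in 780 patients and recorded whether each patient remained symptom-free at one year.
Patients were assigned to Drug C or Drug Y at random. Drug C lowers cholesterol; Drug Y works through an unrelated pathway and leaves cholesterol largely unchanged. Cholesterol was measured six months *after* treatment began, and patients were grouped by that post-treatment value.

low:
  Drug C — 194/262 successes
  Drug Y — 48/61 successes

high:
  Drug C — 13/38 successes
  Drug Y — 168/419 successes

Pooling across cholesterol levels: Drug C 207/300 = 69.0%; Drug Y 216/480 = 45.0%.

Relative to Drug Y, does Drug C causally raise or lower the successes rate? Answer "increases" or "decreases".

The stratified and pooled comparisons disagree (Drug Y wins within each cholesterol; Drug C wins overall), so the answer turns on the causal role of cholesterol.
Cholesterol is downstream of the drug. One should not condition on a consequence of treatment, so the overall rates are the right comparison.
Pooled: Drug C 69.0% vs Drug Y 45.0%; Drug C is higher overall.

increases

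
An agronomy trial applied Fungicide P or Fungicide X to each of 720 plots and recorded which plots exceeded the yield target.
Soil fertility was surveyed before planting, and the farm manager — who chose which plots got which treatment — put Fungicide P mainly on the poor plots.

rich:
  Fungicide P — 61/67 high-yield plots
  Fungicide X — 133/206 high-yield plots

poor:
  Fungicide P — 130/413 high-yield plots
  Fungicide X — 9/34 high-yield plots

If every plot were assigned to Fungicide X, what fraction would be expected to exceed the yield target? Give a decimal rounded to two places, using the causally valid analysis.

0.41

Soil fertility differs across fungicides for reasons unrelated to any effect of the fungicide itself, and it separately predicts the outcome — a classic confounder. We must compare within soil fertility levels.
Standardising Fungicide X to the population soil fertility mix: 0.379·133/206 + 0.621·9/34 = 0.409.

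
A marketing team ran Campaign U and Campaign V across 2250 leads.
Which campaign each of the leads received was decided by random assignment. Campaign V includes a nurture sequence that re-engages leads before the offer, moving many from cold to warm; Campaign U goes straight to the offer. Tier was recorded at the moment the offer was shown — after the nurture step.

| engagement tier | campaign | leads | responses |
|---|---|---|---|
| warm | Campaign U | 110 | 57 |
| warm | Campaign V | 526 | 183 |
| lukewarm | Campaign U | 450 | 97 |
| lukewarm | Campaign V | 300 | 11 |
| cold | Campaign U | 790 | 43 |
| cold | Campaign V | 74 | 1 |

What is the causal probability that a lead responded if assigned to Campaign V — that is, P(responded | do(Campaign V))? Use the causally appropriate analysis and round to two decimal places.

0.22

Engagement tier here is a post-treatment variable shaped by the campaign; conditioning on it would introduce bias rather than remove it. The overall comparison is the causal one.
So P(outcome | do(Campaign V)) is just the pooled rate for Campaign V: 195/900 = 0.217.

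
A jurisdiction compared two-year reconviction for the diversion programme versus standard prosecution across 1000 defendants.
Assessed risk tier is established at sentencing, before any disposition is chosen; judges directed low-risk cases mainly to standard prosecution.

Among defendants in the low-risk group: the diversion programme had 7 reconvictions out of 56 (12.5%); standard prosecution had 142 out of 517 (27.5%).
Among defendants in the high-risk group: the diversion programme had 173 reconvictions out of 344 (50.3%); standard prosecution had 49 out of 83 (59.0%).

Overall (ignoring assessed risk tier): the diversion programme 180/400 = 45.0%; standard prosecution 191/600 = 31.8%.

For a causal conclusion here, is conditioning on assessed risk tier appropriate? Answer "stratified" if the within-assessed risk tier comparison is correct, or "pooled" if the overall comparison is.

stratified

Within every assessed risk tier level the diversion programme has the lower rate, yet pooled standard prosecution does — Simpson's reversal.
Assessed risk tier is set before the disposition has any effect — it is not caused by the disposition — and it independently drives the outcome. That makes it a confounder, so the causal comparison is within assessed risk tier levels.
Within each level — low-risk: 12.5% vs 27.5%; high-risk: 50.3% vs 59.0% — the diversion programme is lower every time.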